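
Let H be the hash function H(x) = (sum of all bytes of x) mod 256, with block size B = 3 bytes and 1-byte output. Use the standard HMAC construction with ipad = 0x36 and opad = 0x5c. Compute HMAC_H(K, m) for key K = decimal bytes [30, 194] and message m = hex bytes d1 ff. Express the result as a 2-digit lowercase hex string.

Key decimal bytes [30, 194] = 1e c2 is 2 bytes ≤ B = 3; zero-pad to 3 bytes: K' = 1e c2 00.
K' ⊕ ipad = 28 f4 36.  K' ⊕ opad = 42 9e 5c.
Inner input = (K'⊕ipad) ∥ m = 28 f4 36 ∥ d1 ff.
Inner hash: sum = 40+244+54+209+255 = 802; mod 256 = 34 → 22.
Outer input = (K'⊕opad) ∥ inner = 42 9e 5c ∥ 22.
Outer hash (tag): sum = 66+158+92+34 = 350; mod 256 = 94 → 5e.

5e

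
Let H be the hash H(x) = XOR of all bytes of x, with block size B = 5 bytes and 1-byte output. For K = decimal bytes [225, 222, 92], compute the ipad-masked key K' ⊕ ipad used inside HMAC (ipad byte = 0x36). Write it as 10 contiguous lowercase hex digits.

d7e86a3636

Key decimal bytes [225, 222, 92] = e1 de 5c is 3 bytes ≤ B = 5; zero-pad to 5 bytes: K' = e1 de 5c 00 00.
XOR each byte with 0x36: e1⊕36=d7, de⊕36=e8, 5c⊕36=6a, 00⊕36=36, 00⊕36=36.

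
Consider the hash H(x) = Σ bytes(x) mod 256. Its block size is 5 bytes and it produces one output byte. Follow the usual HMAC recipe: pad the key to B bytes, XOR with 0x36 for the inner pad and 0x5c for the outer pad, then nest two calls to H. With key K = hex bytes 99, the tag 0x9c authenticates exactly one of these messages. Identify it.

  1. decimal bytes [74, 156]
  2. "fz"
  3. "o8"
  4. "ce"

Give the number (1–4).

Key hex bytes 99 is 1 byte ≤ B = 5; zero-pad to 5 bytes: K' = 99 00 00 00 00.
K' ⊕ ipad = af 36 36 36 36; K' ⊕ opad = c5 5c 5c 5c 5c.
m1: inner = H(af 36 36 36 36 4a 9c) = 6d; tag = H(c5 5c 5c 5c 5c 6d) = a2
m2: inner = H(af 36 36 36 36 66 7a) = 67; tag = H(c5 5c 5c 5c 5c 67) = 9c ← matches
m3: inner = H(af 36 36 36 36 6f 38) = 2e; tag = H(c5 5c 5c 5c 5c 2e) = 63
m4: inner = H(af 36 36 36 36 63 65) = 4f; tag = H(c5 5c 5c 5c 5c 4f) = 84

2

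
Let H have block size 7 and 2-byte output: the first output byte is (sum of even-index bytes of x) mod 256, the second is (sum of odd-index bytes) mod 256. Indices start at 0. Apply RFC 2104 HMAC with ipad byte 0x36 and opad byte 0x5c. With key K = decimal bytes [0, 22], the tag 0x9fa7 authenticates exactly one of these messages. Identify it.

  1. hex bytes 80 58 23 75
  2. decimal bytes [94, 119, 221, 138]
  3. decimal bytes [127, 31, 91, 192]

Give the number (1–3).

1

Key decimal bytes [0, 22] = 00 16 is 2 bytes ≤ B = 7; zero-pad to 7 bytes: K' = 00 16 00 00 00 00 00.
K' ⊕ ipad = 36 20 36 36 36 36 36; K' ⊕ opad = 5c 4a 5c 5c 5c 5c 5c.
m1: inner = H(36 20 36 36 36 36 36 80 58 23 75) = a5 2f; tag = H(5c 4a 5c 5c 5c 5c 5c a5 2f) = 9fa7 ← matches
m2: inner = H(36 20 36 36 36 36 36 5e 77 dd 8a) = d9 c7; tag = H(5c 4a 5c 5c 5c 5c 5c d9 c7) = 37db
m3: inner = H(36 20 36 36 36 36 36 7f 1f 5b c0) = b7 66; tag = H(5c 4a 5c 5c 5c 5c 5c b7 66) = d6b9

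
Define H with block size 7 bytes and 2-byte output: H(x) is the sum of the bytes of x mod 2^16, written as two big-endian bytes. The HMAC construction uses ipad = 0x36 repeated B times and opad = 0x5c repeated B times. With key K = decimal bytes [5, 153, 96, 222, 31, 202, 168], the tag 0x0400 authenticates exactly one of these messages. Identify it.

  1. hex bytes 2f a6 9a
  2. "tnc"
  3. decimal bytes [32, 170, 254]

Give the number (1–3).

Key decimal bytes [5, 153, 96, 222, 31, 202, 168] = 05 99 60 de 1f ca a8 is exactly B = 7 bytes: K' = 05 99 60 de 1f ca a8.
K' ⊕ ipad = 33 af 56 e8 29 fc 9e; K' ⊕ opad = 59 c5 3c 82 43 96 f4.
m1: inner = H(33 af 56 e8 29 fc 9e 2f a6 9a) = 05 52; tag = H(59 c5 3c 82 43 96 f4 05 52) = 0400 ← matches
m2: inner = H(33 af 56 e8 29 fc 9e 74 6e 63) = 05 28; tag = H(59 c5 3c 82 43 96 f4 05 28) = 03d6
m3: inner = H(33 af 56 e8 29 fc 9e 20 aa fe) = 05 ab; tag = H(59 c5 3c 82 43 96 f4 05 ab) = 0459

1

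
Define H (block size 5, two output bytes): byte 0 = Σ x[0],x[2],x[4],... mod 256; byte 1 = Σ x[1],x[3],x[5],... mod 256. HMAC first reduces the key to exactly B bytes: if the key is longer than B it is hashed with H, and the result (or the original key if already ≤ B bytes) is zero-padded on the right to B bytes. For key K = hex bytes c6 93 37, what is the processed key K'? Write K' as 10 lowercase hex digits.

Key hex bytes c6 93 37 is 3 bytes ≤ B = 5; zero-pad to 5 bytes: K' = c6 93 37 00 00.

c693370000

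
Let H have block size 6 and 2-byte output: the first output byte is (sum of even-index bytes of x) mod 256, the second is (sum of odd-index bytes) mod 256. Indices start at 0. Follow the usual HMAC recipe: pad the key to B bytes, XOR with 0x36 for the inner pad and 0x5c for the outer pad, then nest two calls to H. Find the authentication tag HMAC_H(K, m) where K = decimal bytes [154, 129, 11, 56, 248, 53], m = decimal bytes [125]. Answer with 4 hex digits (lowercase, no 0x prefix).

Key decimal bytes [154, 129, 11, 56, 248, 53] = 9a 81 0b 38 f8 35 is exactly B = 6 bytes: K' = 9a 81 0b 38 f8 35.
K' ⊕ ipad = ac b7 3d 0e ce 03.  K' ⊕ opad = c6 dd 57 64 a4 69.
Inner input = (K'⊕ipad) ∥ m = ac b7 3d 0e ce 03 ∥ 7d.
Inner hash: even-index sum = 564 mod 256 = 52; odd-index sum = 200 mod 256 = 200 → 34 c8.
Outer input = (K'⊕opad) ∥ inner = c6 dd 57 64 a4 69 ∥ 34 c8.
Outer hash (tag): even-index sum = 501 mod 256 = 245; odd-index sum = 626 mod 256 = 114 → f5 72.

f572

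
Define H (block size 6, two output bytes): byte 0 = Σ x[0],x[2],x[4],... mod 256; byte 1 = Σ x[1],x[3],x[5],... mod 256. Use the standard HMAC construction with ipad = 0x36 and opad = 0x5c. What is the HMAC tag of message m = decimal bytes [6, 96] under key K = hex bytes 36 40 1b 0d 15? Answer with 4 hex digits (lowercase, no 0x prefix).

Key hex bytes 36 40 1b 0d 15 is 5 bytes ≤ B = 6; zero-pad to 6 bytes: K' = 36 40 1b 0d 15 00.
K' ⊕ ipad = 00 76 2d 3b 23 36.  K' ⊕ opad = 6a 1c 47 51 49 5c.
Inner input = (K'⊕ipad) ∥ m = 00 76 2d 3b 23 36 ∥ 06 60.
Inner hash: even-index sum = 86 mod 256 = 86; odd-index sum = 327 mod 256 = 71 → 56 47.
Outer input = (K'⊕opad) ∥ inner = 6a 1c 47 51 49 5c ∥ 56 47.
Outer hash (tag): even-index sum = 336 mod 256 = 80; odd-index sum = 272 mod 256 = 16 → 50 10.

5010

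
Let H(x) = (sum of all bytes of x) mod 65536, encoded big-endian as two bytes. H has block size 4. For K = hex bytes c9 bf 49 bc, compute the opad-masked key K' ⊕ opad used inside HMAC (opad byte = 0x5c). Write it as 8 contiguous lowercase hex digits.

95e315e0

Key hex bytes c9 bf 49 bc is exactly B = 4 bytes: K' = c9 bf 49 bc.
XOR each byte with 0x5c: c9⊕5c=95, bf⊕5c=e3, 49⊕5c=15, bc⊕5c=e0.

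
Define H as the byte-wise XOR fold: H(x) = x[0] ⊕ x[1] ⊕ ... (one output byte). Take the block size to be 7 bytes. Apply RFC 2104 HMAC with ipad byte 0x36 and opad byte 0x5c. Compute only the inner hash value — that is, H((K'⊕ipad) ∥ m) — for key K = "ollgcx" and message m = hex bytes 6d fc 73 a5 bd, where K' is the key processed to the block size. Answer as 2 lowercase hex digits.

df

Key "ollgcx" = 6f 6c 6c 67 63 78 is 6 bytes ≤ B = 7; zero-pad to 7 bytes: K' = 6f 6c 6c 67 63 78 00.
K' ⊕ ipad = 59 5a 5a 51 55 4e 36.
Inner input = 59 5a 5a 51 55 4e 36 ∥ 6d fc 73 a5 bd.
Inner hash: XOR 59⊕5a⊕5a⊕51⊕55⊕4e⊕36⊕6d⊕fc⊕73⊕a5⊕bd = df.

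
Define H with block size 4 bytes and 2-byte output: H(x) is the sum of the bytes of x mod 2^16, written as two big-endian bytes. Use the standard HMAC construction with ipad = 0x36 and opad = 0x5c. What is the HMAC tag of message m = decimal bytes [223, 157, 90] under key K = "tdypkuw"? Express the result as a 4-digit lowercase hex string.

0202

Key "tdypkuw" = 74 64 79 70 6b 75 77 is 7 bytes > B = 4, so hash it first: H(key) = 03 18, then zero-pad to 4 bytes: K' = 03 18 00 00.
K' ⊕ ipad = 35 2e 36 36.  K' ⊕ opad = 5f 44 5c 5c.
Inner input = (K'⊕ipad) ∥ m = 35 2e 36 36 ∥ df 9d 5a.
Inner hash: sum = 53+46+54+54+223+157+90 = 677 → 02 a5.
Outer input = (K'⊕opad) ∥ inner = 5f 44 5c 5c ∥ 02 a5.
Outer hash (tag): sum = 95+68+92+92+2+165 = 514 → 02 02.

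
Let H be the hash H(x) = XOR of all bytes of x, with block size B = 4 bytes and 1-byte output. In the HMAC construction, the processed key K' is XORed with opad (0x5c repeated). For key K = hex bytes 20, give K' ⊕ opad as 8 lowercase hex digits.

Key hex bytes 20 is 1 byte ≤ B = 4; zero-pad to 4 bytes: K' = 20 00 00 00.
XOR each byte with 0x5c: 20⊕5c=7c, 00⊕5c=5c, 00⊕5c=5c, 00⊕5c=5c.

7c5c5c5c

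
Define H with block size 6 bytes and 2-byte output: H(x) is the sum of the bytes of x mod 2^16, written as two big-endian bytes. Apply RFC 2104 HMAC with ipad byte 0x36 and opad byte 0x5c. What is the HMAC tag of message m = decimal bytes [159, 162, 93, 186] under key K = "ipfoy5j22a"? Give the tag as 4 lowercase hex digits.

Key "ipfoy5j22a" = 69 70 66 6f 79 35 6a 32 32 61 is 10 bytes > B = 6, so hash it first: H(key) = 03 8b, then zero-pad to 6 bytes: K' = 03 8b 00 00 00 00.
K' ⊕ ipad = 35 bd 36 36 36 36.  K' ⊕ opad = 5f d7 5c 5c 5c 5c.
Inner input = (K'⊕ipad) ∥ m = 35 bd 36 36 36 36 ∥ 9f a2 5d ba.
Inner hash: sum = 53+189+54+54+54+54+159+162+93+186 = 1058 → 04 22.
Outer input = (K'⊕opad) ∥ inner = 5f d7 5c 5c 5c 5c ∥ 04 22.
Outer hash (tag): sum = 95+215+92+92+92+92+4+34 = 716 → 02 cc.

02cc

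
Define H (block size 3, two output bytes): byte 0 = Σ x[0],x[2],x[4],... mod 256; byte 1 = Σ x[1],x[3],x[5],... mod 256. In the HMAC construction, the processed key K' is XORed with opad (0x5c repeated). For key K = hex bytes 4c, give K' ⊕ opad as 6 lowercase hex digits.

105c5c

Key hex bytes 4c is 1 byte ≤ B = 3; zero-pad to 3 bytes: K' = 4c 00 00.
XOR each byte with 0x5c: 4c⊕5c=10, 00⊕5c=5c, 00⊕5c=5c.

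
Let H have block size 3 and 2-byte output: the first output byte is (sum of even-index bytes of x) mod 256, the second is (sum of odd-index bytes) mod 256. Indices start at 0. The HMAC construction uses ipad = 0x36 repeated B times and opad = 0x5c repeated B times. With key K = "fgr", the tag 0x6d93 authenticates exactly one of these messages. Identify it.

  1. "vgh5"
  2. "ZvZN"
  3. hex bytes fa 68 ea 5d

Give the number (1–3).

2

Key "fgr" = 66 67 72 is exactly B = 3 bytes: K' = 66 67 72.
K' ⊕ ipad = 50 51 44; K' ⊕ opad = 3a 3b 2e.
m1: inner = H(50 51 44 76 67 68 35) = 30 2f; tag = H(3a 3b 2e 30 2f) = 976b
m2: inner = H(50 51 44 5a 76 5a 4e) = 58 05; tag = H(3a 3b 2e 58 05) = 6d93 ← matches
m3: inner = H(50 51 44 fa 68 ea 5d) = 59 35; tag = H(3a 3b 2e 59 35) = 9d94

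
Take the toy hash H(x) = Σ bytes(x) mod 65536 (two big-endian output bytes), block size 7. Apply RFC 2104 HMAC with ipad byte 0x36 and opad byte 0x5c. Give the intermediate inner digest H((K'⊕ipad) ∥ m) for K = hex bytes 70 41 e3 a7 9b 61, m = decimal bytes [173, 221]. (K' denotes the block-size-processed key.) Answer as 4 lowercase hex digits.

04e7

Key hex bytes 70 41 e3 a7 9b 61 is 6 bytes ≤ B = 7; zero-pad to 7 bytes: K' = 70 41 e3 a7 9b 61 00.
K' ⊕ ipad = 46 77 d5 91 ad 57 36.
Inner input = 46 77 d5 91 ad 57 36 ∥ ad dd.
Inner hash: sum = 70+119+213+145+173+87+54+173+221 = 1255 → 04 e7.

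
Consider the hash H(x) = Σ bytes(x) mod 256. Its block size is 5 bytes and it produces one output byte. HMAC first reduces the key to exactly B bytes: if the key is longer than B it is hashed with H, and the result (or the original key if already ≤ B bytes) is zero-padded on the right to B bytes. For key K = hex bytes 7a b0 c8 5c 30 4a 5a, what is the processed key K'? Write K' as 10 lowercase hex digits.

2200000000

|K| = 7 > B = 5, so first hash the key.
H(K): sum = 122+176+200+92+48+74+90 = 802; mod 256 = 34 → 22.
Zero-pad H(K) = 22 to 5 bytes: K' = 22 00 00 00 00.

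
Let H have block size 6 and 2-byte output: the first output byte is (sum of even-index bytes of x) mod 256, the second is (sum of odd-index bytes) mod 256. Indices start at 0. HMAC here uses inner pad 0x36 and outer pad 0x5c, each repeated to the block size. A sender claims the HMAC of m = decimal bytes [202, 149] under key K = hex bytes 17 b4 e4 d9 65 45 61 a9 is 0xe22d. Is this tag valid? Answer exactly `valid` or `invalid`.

invalid

Key hex bytes 17 b4 e4 d9 65 45 61 a9 is 8 bytes > B = 6, so hash it first: H(key) = c1 7b, then zero-pad to 6 bytes: K' = c1 7b 00 00 00 00.
K' ⊕ ipad = f7 4d 36 36 36 36; K' ⊕ opad = 9d 27 5c 5c 5c 5c.
Inner hash: even-index sum = 557 mod 256 = 45; odd-index sum = 334 mod 256 = 78 → 2d 4e.
Outer hash (recomputed tag): even-index sum = 386 mod 256 = 130; odd-index sum = 301 mod 256 = 45 → 82 2d.
Recomputed tag = 822d; claimed = e22d → mismatch.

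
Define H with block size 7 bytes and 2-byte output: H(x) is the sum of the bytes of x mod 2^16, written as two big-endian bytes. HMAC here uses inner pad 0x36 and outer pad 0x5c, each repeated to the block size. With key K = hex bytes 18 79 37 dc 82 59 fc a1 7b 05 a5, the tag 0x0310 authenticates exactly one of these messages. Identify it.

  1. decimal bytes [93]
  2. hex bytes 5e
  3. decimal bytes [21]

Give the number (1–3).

Key hex bytes 18 79 37 dc 82 59 fc a1 7b 05 a5 is 11 bytes > B = 7, so hash it first: H(key) = 05 41, then zero-pad to 7 bytes: K' = 05 41 00 00 00 00 00.
K' ⊕ ipad = 33 77 36 36 36 36 36; K' ⊕ opad = 59 1d 5c 5c 5c 5c 5c.
m1: inner = H(33 77 36 36 36 36 36 5d) = 02 15; tag = H(59 1d 5c 5c 5c 5c 5c 02 15) = 0259
m2: inner = H(33 77 36 36 36 36 36 5e) = 02 16; tag = H(59 1d 5c 5c 5c 5c 5c 02 16) = 025a
m3: inner = H(33 77 36 36 36 36 36 15) = 01 cd; tag = H(59 1d 5c 5c 5c 5c 5c 01 cd) = 0310 ← matches

3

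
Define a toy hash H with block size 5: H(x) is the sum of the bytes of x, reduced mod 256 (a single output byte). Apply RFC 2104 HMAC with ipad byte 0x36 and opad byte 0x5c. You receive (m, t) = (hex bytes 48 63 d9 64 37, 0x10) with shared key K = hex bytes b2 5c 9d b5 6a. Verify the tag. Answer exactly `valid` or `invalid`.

invalid

Key hex bytes b2 5c 9d b5 6a is exactly B = 5 bytes: K' = b2 5c 9d b5 6a.
K' ⊕ ipad = 84 6a ab 83 5c; K' ⊕ opad = ee 00 c1 e9 36.
Inner hash: sum = 132+106+171+131+92+72+99+217+100+55 = 1175; mod 256 = 151 → 97.
Outer hash (recomputed tag): sum = 238+0+193+233+54+151 = 869; mod 256 = 101 → 65.
Recomputed tag = 65; claimed = 10 → mismatch.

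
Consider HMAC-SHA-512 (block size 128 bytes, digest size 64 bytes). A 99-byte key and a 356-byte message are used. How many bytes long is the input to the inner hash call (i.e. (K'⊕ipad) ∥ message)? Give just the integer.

Key is 99 ≤ 128 bytes, zero-padded: |K'| = 128.
Inner input = (K'⊕ipad) ∥ m → 128 + 356 = 484 bytes.

484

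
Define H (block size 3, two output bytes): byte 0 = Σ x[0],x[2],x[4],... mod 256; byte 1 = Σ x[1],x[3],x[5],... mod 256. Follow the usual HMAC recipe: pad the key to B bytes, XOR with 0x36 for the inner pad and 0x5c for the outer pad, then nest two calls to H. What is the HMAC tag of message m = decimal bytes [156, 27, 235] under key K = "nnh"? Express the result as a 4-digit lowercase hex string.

4503

Key "nnh" = 6e 6e 68 is exactly B = 3 bytes: K' = 6e 6e 68.
K' ⊕ ipad = 58 58 5e.  K' ⊕ opad = 32 32 34.
Inner input = (K'⊕ipad) ∥ m = 58 58 5e ∥ 9c 1b eb.
Inner hash: even-index sum = 209 mod 256 = 209; odd-index sum = 479 mod 256 = 223 → d1 df.
Outer input = (K'⊕opad) ∥ inner = 32 32 34 ∥ d1 df.
Outer hash (tag): even-index sum = 325 mod 256 = 69; odd-index sum = 259 mod 256 = 3 → 45 03.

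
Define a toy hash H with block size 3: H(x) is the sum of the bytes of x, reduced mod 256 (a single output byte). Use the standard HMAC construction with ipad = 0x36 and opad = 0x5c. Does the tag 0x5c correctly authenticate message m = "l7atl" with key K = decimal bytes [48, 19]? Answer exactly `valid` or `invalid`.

valid

Key decimal bytes [48, 19] = 30 13 is 2 bytes ≤ B = 3; zero-pad to 3 bytes: K' = 30 13 00.
K' ⊕ ipad = 06 25 36; K' ⊕ opad = 6c 4f 5c.
Inner hash: sum = 6+37+54+108+55+97+116+108 = 581; mod 256 = 69 → 45.
Outer hash (recomputed tag): sum = 108+79+92+69 = 348; mod 256 = 92 → 5c.
Recomputed tag = 5c; claimed = 5c → match.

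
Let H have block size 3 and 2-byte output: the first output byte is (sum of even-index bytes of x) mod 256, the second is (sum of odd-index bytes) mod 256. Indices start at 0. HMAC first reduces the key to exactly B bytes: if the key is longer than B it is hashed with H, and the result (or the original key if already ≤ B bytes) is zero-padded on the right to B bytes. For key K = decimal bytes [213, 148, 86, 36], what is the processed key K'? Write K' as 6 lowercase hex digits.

|K| = 4 > B = 3, so first hash the key.
H(K): even-index sum = 299 mod 256 = 43; odd-index sum = 184 mod 256 = 184 → 2b b8.
Zero-pad H(K) = 2b b8 to 3 bytes: K' = 2b b8 00.

2bb800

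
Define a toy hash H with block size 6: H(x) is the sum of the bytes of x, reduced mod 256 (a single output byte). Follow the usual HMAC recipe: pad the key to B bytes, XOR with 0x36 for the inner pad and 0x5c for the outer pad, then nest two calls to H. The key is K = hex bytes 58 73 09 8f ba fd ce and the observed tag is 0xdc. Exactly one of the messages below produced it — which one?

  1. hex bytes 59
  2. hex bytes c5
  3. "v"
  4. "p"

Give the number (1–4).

4

Key hex bytes 58 73 09 8f ba fd ce is 7 bytes > B = 6, so hash it first: H(key) = e8, then zero-pad to 6 bytes: K' = e8 00 00 00 00 00.
K' ⊕ ipad = de 36 36 36 36 36; K' ⊕ opad = b4 5c 5c 5c 5c 5c.
m1: inner = H(de 36 36 36 36 36 59) = 45; tag = H(b4 5c 5c 5c 5c 5c 45) = c5
m2: inner = H(de 36 36 36 36 36 c5) = b1; tag = H(b4 5c 5c 5c 5c 5c b1) = 31
m3: inner = H(de 36 36 36 36 36 76) = 62; tag = H(b4 5c 5c 5c 5c 5c 62) = e2
m4: inner = H(de 36 36 36 36 36 70) = 5c; tag = H(b4 5c 5c 5c 5c 5c 5c) = dc ← matches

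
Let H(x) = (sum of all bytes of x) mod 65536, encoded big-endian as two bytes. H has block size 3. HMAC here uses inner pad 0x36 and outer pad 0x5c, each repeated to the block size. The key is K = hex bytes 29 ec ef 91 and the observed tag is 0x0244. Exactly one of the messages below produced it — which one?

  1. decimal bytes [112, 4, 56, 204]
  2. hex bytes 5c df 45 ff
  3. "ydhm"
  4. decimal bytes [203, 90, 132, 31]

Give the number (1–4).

3

Key hex bytes 29 ec ef 91 is 4 bytes > B = 3, so hash it first: H(key) = 02 95, then zero-pad to 3 bytes: K' = 02 95 00.
K' ⊕ ipad = 34 a3 36; K' ⊕ opad = 5e c9 5c.
m1: inner = H(34 a3 36 70 04 38 cc) = 02 85; tag = H(5e c9 5c 02 85) = 020a
m2: inner = H(34 a3 36 5c df 45 ff) = 03 8c; tag = H(5e c9 5c 03 8c) = 0212
m3: inner = H(34 a3 36 79 64 68 6d) = 02 bf; tag = H(5e c9 5c 02 bf) = 0244 ← matches
m4: inner = H(34 a3 36 cb 5a 84 1f) = 02 d5; tag = H(5e c9 5c 02 d5) = 025a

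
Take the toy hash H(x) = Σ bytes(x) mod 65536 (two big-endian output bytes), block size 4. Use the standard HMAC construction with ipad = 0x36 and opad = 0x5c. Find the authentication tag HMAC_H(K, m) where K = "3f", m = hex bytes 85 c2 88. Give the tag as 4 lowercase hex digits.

Key "3f" = 33 66 is 2 bytes ≤ B = 4; zero-pad to 4 bytes: K' = 33 66 00 00.
K' ⊕ ipad = 05 50 36 36.  K' ⊕ opad = 6f 3a 5c 5c.
Inner input = (K'⊕ipad) ∥ m = 05 50 36 36 ∥ 85 c2 88.
Inner hash: sum = 5+80+54+54+133+194+136 = 656 → 02 90.
Outer input = (K'⊕opad) ∥ inner = 6f 3a 5c 5c ∥ 02 90.
Outer hash (tag): sum = 111+58+92+92+2+144 = 499 → 01 f3.

01f3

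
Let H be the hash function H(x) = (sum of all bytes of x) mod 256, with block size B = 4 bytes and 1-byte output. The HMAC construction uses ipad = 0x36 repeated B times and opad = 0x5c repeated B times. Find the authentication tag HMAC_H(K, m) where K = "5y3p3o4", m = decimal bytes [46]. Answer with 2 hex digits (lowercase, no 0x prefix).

70

Key "5y3p3o4" = 35 79 33 70 33 6f 34 is 7 bytes > B = 4, so hash it first: H(key) = 27, then zero-pad to 4 bytes: K' = 27 00 00 00.
K' ⊕ ipad = 11 36 36 36.  K' ⊕ opad = 7b 5c 5c 5c.
Inner input = (K'⊕ipad) ∥ m = 11 36 36 36 ∥ 2e.
Inner hash: sum = 17+54+54+54+46 = 225 → e1.
Outer input = (K'⊕opad) ∥ inner = 7b 5c 5c 5c ∥ e1.
Outer hash (tag): sum = 123+92+92+92+225 = 624; mod 256 = 112 → 70.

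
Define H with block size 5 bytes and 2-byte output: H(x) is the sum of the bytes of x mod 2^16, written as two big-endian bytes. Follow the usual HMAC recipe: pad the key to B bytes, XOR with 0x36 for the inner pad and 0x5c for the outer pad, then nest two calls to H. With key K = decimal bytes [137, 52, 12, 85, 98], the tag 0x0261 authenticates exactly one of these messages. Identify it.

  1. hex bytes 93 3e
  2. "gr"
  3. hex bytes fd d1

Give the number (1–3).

Key decimal bytes [137, 52, 12, 85, 98] = 89 34 0c 55 62 is exactly B = 5 bytes: K' = 89 34 0c 55 62.
K' ⊕ ipad = bf 02 3a 63 54; K' ⊕ opad = d5 68 50 09 3e.
m1: inner = H(bf 02 3a 63 54 93 3e) = 02 83; tag = H(d5 68 50 09 3e 02 83) = 0259
m2: inner = H(bf 02 3a 63 54 67 72) = 02 8b; tag = H(d5 68 50 09 3e 02 8b) = 0261 ← matches
m3: inner = H(bf 02 3a 63 54 fd d1) = 03 80; tag = H(d5 68 50 09 3e 03 80) = 0257

2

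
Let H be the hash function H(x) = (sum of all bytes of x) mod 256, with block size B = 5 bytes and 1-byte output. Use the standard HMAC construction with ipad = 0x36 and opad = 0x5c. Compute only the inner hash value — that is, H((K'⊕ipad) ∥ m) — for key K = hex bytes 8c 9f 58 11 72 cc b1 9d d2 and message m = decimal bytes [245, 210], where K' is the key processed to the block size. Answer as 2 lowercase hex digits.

63

Key hex bytes 8c 9f 58 11 72 cc b1 9d d2 is 9 bytes > B = 5, so hash it first: H(key) = f2, then zero-pad to 5 bytes: K' = f2 00 00 00 00.
K' ⊕ ipad = c4 36 36 36 36.
Inner input = c4 36 36 36 36 ∥ f5 d2.
Inner hash: sum = 196+54+54+54+54+245+210 = 867; mod 256 = 99 → 63.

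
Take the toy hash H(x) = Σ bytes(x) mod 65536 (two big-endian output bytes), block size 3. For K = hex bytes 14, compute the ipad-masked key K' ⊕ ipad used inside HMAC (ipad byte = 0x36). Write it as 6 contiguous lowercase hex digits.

Key hex bytes 14 is 1 byte ≤ B = 3; zero-pad to 3 bytes: K' = 14 00 00.
XOR each byte with 0x36: 14⊕36=22, 00⊕36=36, 00⊕36=36.

223636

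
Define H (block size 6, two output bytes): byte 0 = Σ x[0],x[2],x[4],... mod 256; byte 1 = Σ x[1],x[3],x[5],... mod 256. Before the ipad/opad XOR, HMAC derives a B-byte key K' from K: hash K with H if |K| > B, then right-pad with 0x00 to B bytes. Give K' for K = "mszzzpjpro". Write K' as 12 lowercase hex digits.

|K| = 10 > B = 6, so first hash the key.
H(K): even-index sum = 573 mod 256 = 61; odd-index sum = 572 mod 256 = 60 → 3d 3c.
Zero-pad H(K) = 3d 3c to 6 bytes: K' = 3d 3c 00 00 00 00.

3d3c00000000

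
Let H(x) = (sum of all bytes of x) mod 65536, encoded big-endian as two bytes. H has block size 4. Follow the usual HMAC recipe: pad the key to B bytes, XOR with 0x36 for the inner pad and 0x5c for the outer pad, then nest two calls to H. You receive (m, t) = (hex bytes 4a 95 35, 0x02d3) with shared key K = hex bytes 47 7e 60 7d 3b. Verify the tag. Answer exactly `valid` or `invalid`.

Key hex bytes 47 7e 60 7d 3b is 5 bytes > B = 4, so hash it first: H(key) = 01 dd, then zero-pad to 4 bytes: K' = 01 dd 00 00.
K' ⊕ ipad = 37 eb 36 36; K' ⊕ opad = 5d 81 5c 5c.
Inner hash: sum = 55+235+54+54+74+149+53 = 674 → 02 a2.
Outer hash (recomputed tag): sum = 93+129+92+92+2+162 = 570 → 02 3a.
Recomputed tag = 023a; claimed = 02d3 → mismatch.

invalid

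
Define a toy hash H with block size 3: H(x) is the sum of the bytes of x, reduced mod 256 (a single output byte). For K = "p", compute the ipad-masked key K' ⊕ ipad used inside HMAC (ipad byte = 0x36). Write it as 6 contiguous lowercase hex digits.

Key "p" = 70 is 1 byte ≤ B = 3; zero-pad to 3 bytes: K' = 70 00 00.
XOR each byte with 0x36: 70⊕36=46, 00⊕36=36, 00⊕36=36.

463636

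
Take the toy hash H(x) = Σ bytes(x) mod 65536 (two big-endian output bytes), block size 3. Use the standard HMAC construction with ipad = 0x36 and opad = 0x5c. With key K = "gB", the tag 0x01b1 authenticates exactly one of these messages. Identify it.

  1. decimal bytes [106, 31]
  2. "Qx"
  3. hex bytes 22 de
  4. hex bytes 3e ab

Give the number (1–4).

Key "gB" = 67 42 is 2 bytes ≤ B = 3; zero-pad to 3 bytes: K' = 67 42 00.
K' ⊕ ipad = 51 74 36; K' ⊕ opad = 3b 1e 5c.
m1: inner = H(51 74 36 6a 1f) = 01 84; tag = H(3b 1e 5c 01 84) = 013a
m2: inner = H(51 74 36 51 78) = 01 c4; tag = H(3b 1e 5c 01 c4) = 017a
m3: inner = H(51 74 36 22 de) = 01 fb; tag = H(3b 1e 5c 01 fb) = 01b1 ← matches
m4: inner = H(51 74 36 3e ab) = 01 e4; tag = H(3b 1e 5c 01 e4) = 019a

3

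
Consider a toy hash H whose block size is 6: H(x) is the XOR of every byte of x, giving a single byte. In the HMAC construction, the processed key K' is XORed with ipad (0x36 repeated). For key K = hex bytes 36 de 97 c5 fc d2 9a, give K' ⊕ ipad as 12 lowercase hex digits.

Key hex bytes 36 de 97 c5 fc d2 9a is 7 bytes > B = 6, so hash it first: H(key) = 0e, then zero-pad to 6 bytes: K' = 0e 00 00 00 00 00.
XOR each byte with 0x36: 0e⊕36=38, 00⊕36=36, 00⊕36=36, 00⊕36=36, 00⊕36=36, 00⊕36=36.

383636363636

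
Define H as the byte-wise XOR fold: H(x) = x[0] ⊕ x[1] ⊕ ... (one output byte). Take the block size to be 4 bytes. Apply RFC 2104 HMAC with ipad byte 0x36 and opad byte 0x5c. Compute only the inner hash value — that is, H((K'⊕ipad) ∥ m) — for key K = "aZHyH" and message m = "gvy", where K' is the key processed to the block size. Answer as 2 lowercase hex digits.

2a

Key "aZHyH" = 61 5a 48 79 48 is 5 bytes > B = 4, so hash it first: H(key) = 42, then zero-pad to 4 bytes: K' = 42 00 00 00.
K' ⊕ ipad = 74 36 36 36.
Inner input = 74 36 36 36 ∥ 67 76 79.
Inner hash: XOR 74⊕36⊕36⊕36⊕67⊕76⊕79 = 2a.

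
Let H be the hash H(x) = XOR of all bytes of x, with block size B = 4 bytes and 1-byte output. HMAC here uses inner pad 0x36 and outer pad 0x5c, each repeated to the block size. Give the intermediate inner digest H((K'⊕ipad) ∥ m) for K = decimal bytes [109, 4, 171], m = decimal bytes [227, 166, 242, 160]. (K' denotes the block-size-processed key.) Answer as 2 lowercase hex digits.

d5

Key decimal bytes [109, 4, 171] = 6d 04 ab is 3 bytes ≤ B = 4; zero-pad to 4 bytes: K' = 6d 04 ab 00.
K' ⊕ ipad = 5b 32 9d 36.
Inner input = 5b 32 9d 36 ∥ e3 a6 f2 a0.
Inner hash: XOR 5b⊕32⊕9d⊕36⊕e3⊕a6⊕f2⊕a0 = d5.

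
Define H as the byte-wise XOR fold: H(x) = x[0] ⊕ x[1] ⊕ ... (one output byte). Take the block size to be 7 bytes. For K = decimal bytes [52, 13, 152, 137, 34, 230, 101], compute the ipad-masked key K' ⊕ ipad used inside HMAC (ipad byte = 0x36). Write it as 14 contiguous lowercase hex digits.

023baebf14d053

Key decimal bytes [52, 13, 152, 137, 34, 230, 101] = 34 0d 98 89 22 e6 65 is exactly B = 7 bytes: K' = 34 0d 98 89 22 e6 65.
XOR each byte with 0x36: 34⊕36=02, 0d⊕36=3b, 98⊕36=ae, 89⊕36=bf, 22⊕36=14, e6⊕36=d0, 65⊕36=53.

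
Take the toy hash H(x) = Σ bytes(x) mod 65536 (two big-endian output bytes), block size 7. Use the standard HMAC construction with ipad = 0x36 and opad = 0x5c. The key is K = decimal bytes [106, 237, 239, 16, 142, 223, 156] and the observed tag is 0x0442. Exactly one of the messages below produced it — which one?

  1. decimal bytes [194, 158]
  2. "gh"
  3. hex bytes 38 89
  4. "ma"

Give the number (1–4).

3

Key decimal bytes [106, 237, 239, 16, 142, 223, 156] = 6a ed ef 10 8e df 9c is exactly B = 7 bytes: K' = 6a ed ef 10 8e df 9c.
K' ⊕ ipad = 5c db d9 26 b8 e9 aa; K' ⊕ opad = 36 b1 b3 4c d2 83 c0.
m1: inner = H(5c db d9 26 b8 e9 aa c2 9e) = 05 e1; tag = H(36 b1 b3 4c d2 83 c0 05 e1) = 04e1
m2: inner = H(5c db d9 26 b8 e9 aa 67 68) = 05 50; tag = H(36 b1 b3 4c d2 83 c0 05 50) = 0450
m3: inner = H(5c db d9 26 b8 e9 aa 38 89) = 05 42; tag = H(36 b1 b3 4c d2 83 c0 05 42) = 0442 ← matches
m4: inner = H(5c db d9 26 b8 e9 aa 6d 61) = 05 4f; tag = H(36 b1 b3 4c d2 83 c0 05 4f) = 044f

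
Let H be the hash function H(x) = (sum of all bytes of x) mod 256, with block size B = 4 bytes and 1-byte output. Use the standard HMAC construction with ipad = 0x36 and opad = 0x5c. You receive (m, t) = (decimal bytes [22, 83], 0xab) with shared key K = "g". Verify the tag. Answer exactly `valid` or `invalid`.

valid

Key "g" = 67 is 1 byte ≤ B = 4; zero-pad to 4 bytes: K' = 67 00 00 00.
K' ⊕ ipad = 51 36 36 36; K' ⊕ opad = 3b 5c 5c 5c.
Inner hash: sum = 81+54+54+54+22+83 = 348; mod 256 = 92 → 5c.
Outer hash (recomputed tag): sum = 59+92+92+92+92 = 427; mod 256 = 171 → ab.
Recomputed tag = ab; claimed = ab → match.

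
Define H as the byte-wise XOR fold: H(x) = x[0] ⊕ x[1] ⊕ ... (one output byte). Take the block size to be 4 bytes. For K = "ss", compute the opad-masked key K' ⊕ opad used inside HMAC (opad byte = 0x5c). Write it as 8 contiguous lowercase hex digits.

Key "ss" = 73 73 is 2 bytes ≤ B = 4; zero-pad to 4 bytes: K' = 73 73 00 00.
XOR each byte with 0x5c: 73⊕5c=2f, 73⊕5c=2f, 00⊕5c=5c, 00⊕5c=5c.

2f2f5c5c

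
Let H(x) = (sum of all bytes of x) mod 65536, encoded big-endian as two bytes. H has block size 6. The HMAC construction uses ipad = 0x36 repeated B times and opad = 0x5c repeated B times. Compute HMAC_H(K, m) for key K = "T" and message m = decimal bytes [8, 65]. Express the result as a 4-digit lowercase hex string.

Key "T" = 54 is 1 byte ≤ B = 6; zero-pad to 6 bytes: K' = 54 00 00 00 00 00.
K' ⊕ ipad = 62 36 36 36 36 36.  K' ⊕ opad = 08 5c 5c 5c 5c 5c.
Inner input = (K'⊕ipad) ∥ m = 62 36 36 36 36 36 ∥ 08 41.
Inner hash: sum = 98+54+54+54+54+54+8+65 = 441 → 01 b9.
Outer input = (K'⊕opad) ∥ inner = 08 5c 5c 5c 5c 5c ∥ 01 b9.
Outer hash (tag): sum = 8+92+92+92+92+92+1+185 = 654 → 02 8e.

028e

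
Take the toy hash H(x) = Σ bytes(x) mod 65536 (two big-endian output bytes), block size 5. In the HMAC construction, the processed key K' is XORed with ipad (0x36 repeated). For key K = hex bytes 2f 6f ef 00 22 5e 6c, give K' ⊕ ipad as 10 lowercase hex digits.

Key hex bytes 2f 6f ef 00 22 5e 6c is 7 bytes > B = 5, so hash it first: H(key) = 02 79, then zero-pad to 5 bytes: K' = 02 79 00 00 00.
XOR each byte with 0x36: 02⊕36=34, 79⊕36=4f, 00⊕36=36, 00⊕36=36, 00⊕36=36.

344f363636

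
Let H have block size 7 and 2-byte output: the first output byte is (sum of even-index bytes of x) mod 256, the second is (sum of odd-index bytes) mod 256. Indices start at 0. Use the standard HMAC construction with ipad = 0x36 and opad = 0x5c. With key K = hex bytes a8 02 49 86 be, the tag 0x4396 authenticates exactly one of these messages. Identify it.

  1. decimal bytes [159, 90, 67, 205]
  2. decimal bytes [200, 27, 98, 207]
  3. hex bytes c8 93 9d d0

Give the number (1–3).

Key hex bytes a8 02 49 86 be is 5 bytes ≤ B = 7; zero-pad to 7 bytes: K' = a8 02 49 86 be 00 00.
K' ⊕ ipad = 9e 34 7f b0 88 36 36; K' ⊕ opad = f4 5e 15 da e2 5c 5c.
m1: inner = H(9e 34 7f b0 88 36 36 9f 5a 43 cd) = 02 fc; tag = H(f4 5e 15 da e2 5c 5c 02 fc) = 4396 ← matches
m2: inner = H(9e 34 7f b0 88 36 36 c8 1b 62 cf) = c5 44; tag = H(f4 5e 15 da e2 5c 5c c5 44) = 8b59
m3: inner = H(9e 34 7f b0 88 36 36 c8 93 9d d0) = 3e 7f; tag = H(f4 5e 15 da e2 5c 5c 3e 7f) = c6d2

1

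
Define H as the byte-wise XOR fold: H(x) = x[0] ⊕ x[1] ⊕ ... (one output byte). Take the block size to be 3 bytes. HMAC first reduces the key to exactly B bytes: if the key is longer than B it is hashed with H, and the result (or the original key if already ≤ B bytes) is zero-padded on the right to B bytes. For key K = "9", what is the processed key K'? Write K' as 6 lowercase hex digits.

Key "9" = 39 is 1 byte ≤ B = 3; zero-pad to 3 bytes: K' = 39 00 00.

390000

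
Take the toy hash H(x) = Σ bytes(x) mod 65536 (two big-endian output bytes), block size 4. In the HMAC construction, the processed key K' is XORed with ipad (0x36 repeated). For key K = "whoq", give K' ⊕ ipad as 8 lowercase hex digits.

Key "whoq" = 77 68 6f 71 is exactly B = 4 bytes: K' = 77 68 6f 71.
XOR each byte with 0x36: 77⊕36=41, 68⊕36=5e, 6f⊕36=59, 71⊕36=47.

415e5947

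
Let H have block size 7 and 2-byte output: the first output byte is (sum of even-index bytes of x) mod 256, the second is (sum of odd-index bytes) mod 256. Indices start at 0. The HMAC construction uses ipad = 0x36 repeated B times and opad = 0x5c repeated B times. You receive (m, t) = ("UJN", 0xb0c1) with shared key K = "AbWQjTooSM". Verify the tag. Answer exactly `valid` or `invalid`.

invalid

Key "AbWQjTooSM" = 41 62 57 51 6a 54 6f 6f 53 4d is 10 bytes > B = 7, so hash it first: H(key) = c4 c3, then zero-pad to 7 bytes: K' = c4 c3 00 00 00 00 00.
K' ⊕ ipad = f2 f5 36 36 36 36 36; K' ⊕ opad = 98 9f 5c 5c 5c 5c 5c.
Inner hash: even-index sum = 478 mod 256 = 222; odd-index sum = 516 mod 256 = 4 → de 04.
Outer hash (recomputed tag): even-index sum = 432 mod 256 = 176; odd-index sum = 565 mod 256 = 53 → b0 35.
Recomputed tag = b035; claimed = b0c1 → mismatch.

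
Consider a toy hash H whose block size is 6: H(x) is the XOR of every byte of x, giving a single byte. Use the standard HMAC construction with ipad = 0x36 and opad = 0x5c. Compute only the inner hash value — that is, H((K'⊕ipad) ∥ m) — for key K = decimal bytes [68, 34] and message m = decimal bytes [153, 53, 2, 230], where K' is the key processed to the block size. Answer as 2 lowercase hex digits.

2e

Key decimal bytes [68, 34] = 44 22 is 2 bytes ≤ B = 6; zero-pad to 6 bytes: K' = 44 22 00 00 00 00.
K' ⊕ ipad = 72 14 36 36 36 36.
Inner input = 72 14 36 36 36 36 ∥ 99 35 02 e6.
Inner hash: XOR 72⊕14⊕36⊕36⊕36⊕36⊕99⊕35⊕02⊕e6 = 2e.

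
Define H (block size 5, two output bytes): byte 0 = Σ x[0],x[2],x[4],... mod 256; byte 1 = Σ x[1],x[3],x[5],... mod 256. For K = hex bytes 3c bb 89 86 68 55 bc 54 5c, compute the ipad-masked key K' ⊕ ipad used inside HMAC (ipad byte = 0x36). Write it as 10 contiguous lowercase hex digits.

Key hex bytes 3c bb 89 86 68 55 bc 54 5c is 9 bytes > B = 5, so hash it first: H(key) = 45 ea, then zero-pad to 5 bytes: K' = 45 ea 00 00 00.
XOR each byte with 0x36: 45⊕36=73, ea⊕36=dc, 00⊕36=36, 00⊕36=36, 00⊕36=36.

73dc363636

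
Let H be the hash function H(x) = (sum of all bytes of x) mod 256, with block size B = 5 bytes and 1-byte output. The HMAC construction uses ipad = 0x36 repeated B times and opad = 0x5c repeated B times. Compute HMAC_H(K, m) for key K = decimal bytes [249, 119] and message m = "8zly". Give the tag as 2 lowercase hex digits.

2d

Key decimal bytes [249, 119] = f9 77 is 2 bytes ≤ B = 5; zero-pad to 5 bytes: K' = f9 77 00 00 00.
K' ⊕ ipad = cf 41 36 36 36.  K' ⊕ opad = a5 2b 5c 5c 5c.
Inner input = (K'⊕ipad) ∥ m = cf 41 36 36 36 ∥ 38 7a 6c 79.
Inner hash: sum = 207+65+54+54+54+56+122+108+121 = 841; mod 256 = 73 → 49.
Outer input = (K'⊕opad) ∥ inner = a5 2b 5c 5c 5c ∥ 49.
Outer hash (tag): sum = 165+43+92+92+92+73 = 557; mod 256 = 45 → 2d.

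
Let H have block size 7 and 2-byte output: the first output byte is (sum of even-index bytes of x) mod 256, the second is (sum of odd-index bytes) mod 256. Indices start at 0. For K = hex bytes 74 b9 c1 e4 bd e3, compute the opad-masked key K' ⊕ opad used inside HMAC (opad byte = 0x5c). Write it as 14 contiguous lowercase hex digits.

Key hex bytes 74 b9 c1 e4 bd e3 is 6 bytes ≤ B = 7; zero-pad to 7 bytes: K' = 74 b9 c1 e4 bd e3 00.
XOR each byte with 0x5c: 74⊕5c=28, b9⊕5c=e5, c1⊕5c=9d, e4⊕5c=b8, bd⊕5c=e1, e3⊕5c=bf, 00⊕5c=5c.

28e59db8e1bf5c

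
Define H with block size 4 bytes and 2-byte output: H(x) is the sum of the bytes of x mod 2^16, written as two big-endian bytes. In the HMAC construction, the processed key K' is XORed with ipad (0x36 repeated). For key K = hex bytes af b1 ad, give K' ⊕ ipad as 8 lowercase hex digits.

Key hex bytes af b1 ad is 3 bytes ≤ B = 4; zero-pad to 4 bytes: K' = af b1 ad 00.
XOR each byte with 0x36: af⊕36=99, b1⊕36=87, ad⊕36=9b, 00⊕36=36.

99879b36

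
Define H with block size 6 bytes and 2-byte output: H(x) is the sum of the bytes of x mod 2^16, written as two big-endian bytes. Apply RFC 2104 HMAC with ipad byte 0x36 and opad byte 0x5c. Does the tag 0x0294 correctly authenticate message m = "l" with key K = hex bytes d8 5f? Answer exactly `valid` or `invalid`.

valid

Key hex bytes d8 5f is 2 bytes ≤ B = 6; zero-pad to 6 bytes: K' = d8 5f 00 00 00 00.
K' ⊕ ipad = ee 69 36 36 36 36; K' ⊕ opad = 84 03 5c 5c 5c 5c.
Inner hash: sum = 238+105+54+54+54+54+108 = 667 → 02 9b.
Outer hash (recomputed tag): sum = 132+3+92+92+92+92+2+155 = 660 → 02 94.
Recomputed tag = 0294; claimed = 0294 → match.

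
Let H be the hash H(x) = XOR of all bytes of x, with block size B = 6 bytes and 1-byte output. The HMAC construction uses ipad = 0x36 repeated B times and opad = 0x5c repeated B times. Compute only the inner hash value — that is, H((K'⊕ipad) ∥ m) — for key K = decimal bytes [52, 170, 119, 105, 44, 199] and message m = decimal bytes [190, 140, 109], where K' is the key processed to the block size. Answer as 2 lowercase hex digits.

34

Key decimal bytes [52, 170, 119, 105, 44, 199] = 34 aa 77 69 2c c7 is exactly B = 6 bytes: K' = 34 aa 77 69 2c c7.
K' ⊕ ipad = 02 9c 41 5f 1a f1.
Inner input = 02 9c 41 5f 1a f1 ∥ be 8c 6d.
Inner hash: XOR 02⊕9c⊕41⊕5f⊕1a⊕f1⊕be⊕8c⊕6d = 34.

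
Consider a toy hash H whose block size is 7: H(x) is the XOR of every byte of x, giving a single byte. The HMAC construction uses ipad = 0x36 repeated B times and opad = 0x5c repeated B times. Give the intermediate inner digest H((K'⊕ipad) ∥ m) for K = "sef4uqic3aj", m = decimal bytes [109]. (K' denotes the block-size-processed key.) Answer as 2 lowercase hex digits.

Key "sef4uqic3aj" = 73 65 66 34 75 71 69 63 33 61 6a is 11 bytes > B = 7, so hash it first: H(key) = 72, then zero-pad to 7 bytes: K' = 72 00 00 00 00 00 00.
K' ⊕ ipad = 44 36 36 36 36 36 36.
Inner input = 44 36 36 36 36 36 36 ∥ 6d.
Inner hash: XOR 44⊕36⊕36⊕36⊕36⊕36⊕36⊕6d = 29.

29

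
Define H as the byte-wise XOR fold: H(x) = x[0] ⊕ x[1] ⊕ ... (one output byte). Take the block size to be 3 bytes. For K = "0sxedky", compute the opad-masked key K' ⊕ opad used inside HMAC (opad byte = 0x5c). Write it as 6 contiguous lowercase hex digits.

Key "0sxedky" = 30 73 78 65 64 6b 79 is 7 bytes > B = 3, so hash it first: H(key) = 28, then zero-pad to 3 bytes: K' = 28 00 00.
XOR each byte with 0x5c: 28⊕5c=74, 00⊕5c=5c, 00⊕5c=5c.

745c5c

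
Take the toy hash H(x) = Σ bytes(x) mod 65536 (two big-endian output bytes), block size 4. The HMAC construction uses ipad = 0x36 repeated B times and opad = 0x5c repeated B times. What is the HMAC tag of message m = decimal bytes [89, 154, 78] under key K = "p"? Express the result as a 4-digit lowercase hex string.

016b

Key "p" = 70 is 1 byte ≤ B = 4; zero-pad to 4 bytes: K' = 70 00 00 00.
K' ⊕ ipad = 46 36 36 36.  K' ⊕ opad = 2c 5c 5c 5c.
Inner input = (K'⊕ipad) ∥ m = 46 36 36 36 ∥ 59 9a 4e.
Inner hash: sum = 70+54+54+54+89+154+78 = 553 → 02 29.
Outer input = (K'⊕opad) ∥ inner = 2c 5c 5c 5c ∥ 02 29.
Outer hash (tag): sum = 44+92+92+92+2+41 = 363 → 01 6b.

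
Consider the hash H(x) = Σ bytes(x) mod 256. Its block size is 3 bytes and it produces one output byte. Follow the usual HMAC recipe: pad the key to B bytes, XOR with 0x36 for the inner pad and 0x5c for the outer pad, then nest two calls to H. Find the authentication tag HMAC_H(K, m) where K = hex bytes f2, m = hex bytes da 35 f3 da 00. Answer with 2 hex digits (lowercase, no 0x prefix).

Key hex bytes f2 is 1 byte ≤ B = 3; zero-pad to 3 bytes: K' = f2 00 00.
K' ⊕ ipad = c4 36 36.  K' ⊕ opad = ae 5c 5c.
Inner input = (K'⊕ipad) ∥ m = c4 36 36 ∥ da 35 f3 da 00.
Inner hash: sum = 196+54+54+218+53+243+218+0 = 1036; mod 256 = 12 → 0c.
Outer input = (K'⊕opad) ∥ inner = ae 5c 5c ∥ 0c.
Outer hash (tag): sum = 174+92+92+12 = 370; mod 256 = 114 → 72.

72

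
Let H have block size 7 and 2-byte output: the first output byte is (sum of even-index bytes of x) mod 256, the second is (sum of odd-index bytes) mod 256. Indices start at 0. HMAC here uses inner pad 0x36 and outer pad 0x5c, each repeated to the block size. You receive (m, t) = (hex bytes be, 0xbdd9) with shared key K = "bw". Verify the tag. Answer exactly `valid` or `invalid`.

valid

Key "bw" = 62 77 is 2 bytes ≤ B = 7; zero-pad to 7 bytes: K' = 62 77 00 00 00 00 00.
K' ⊕ ipad = 54 41 36 36 36 36 36; K' ⊕ opad = 3e 2b 5c 5c 5c 5c 5c.
Inner hash: even-index sum = 246 mod 256 = 246; odd-index sum = 363 mod 256 = 107 → f6 6b.
Outer hash (recomputed tag): even-index sum = 445 mod 256 = 189; odd-index sum = 473 mod 256 = 217 → bd d9.
Recomputed tag = bdd9; claimed = bdd9 → match.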